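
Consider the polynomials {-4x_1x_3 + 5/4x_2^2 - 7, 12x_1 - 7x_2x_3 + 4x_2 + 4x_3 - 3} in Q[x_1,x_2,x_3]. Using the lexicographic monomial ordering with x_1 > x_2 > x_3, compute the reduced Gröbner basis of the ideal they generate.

G = {x_1 - 7/12x_2x_3 + 1/3x_2 + 1/3x_3 - 1/4, x_2^2 - 28/15x_2x_3^2 + 16/15x_2x_3 + 16/15x_3^2 - 4/5x_3 - 28/5}

This is the nonlinear analogue of row-reducing a linear system.

f_1 = -4x_1x_3 + 5/4x_2^2 - 7, LT = x_1x_3.
f_2 = 12x_1 - 7x_2x_3 + 4x_2 + 4x_3 - 3, LT = x_1.

S(f_1,f_2): lcm = x_1x_3. S = -5/16x_2^2 + 7/12x_2x_3^2 - 1/3x_2x_3 - 1/3x_3^2 + 1/4x_3 + 7/4.
  leading term x_2^2: no divisor's leading term divides it; move -5/16x_2^2 to the remainder.
  leading term x_2x_3^2: no divisor's leading term divides it; move 7/12x_2x_3^2 to the remainder.
  leading term x_2x_3: no divisor's leading term divides it; move -1/3x_2x_3 to the remainder.
  leading term x_3^2: no divisor's leading term divides it; move -1/3x_3^2 to the remainder.
  leading term x_3: no divisor's leading term divides it; move 1/4x_3 to the remainder.
  leading term 1: no divisor's leading term divides it; move 7/4 to the remainder.
  remainder -5/16x_2^2 + 7/12x_2x_3^2 - 1/3x_2x_3 - 1/3x_3^2 + 1/4x_3 + 7/4 ≠ 0; add g_3 = -5/16x_2^2 + 7/12x_2x_3^2 - 1/3x_2x_3 - 1/3x_3^2 + 1/4x_3 + 7/4 to the basis.

The other S-polynomials (S(f_1,g_3), S(f_2,g_3)) all reduce to 0 modulo the current basis, so we have a Gröbner basis.
Inter-reduce: drop elements whose leading term is divisible by another's, tail-reduce, and make monic.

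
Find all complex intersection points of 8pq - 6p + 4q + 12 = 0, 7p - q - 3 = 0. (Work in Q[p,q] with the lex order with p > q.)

{(0, -3), (1/28, -11/4)}

Compute a lex Gröbner basis by Buchberger's algorithm.
f_1 = 8pq - 6p + 4q + 12, LT = pq.
f_2 = 7p - q - 3, LT = p.

S(f_1,f_2): lcm = pq. S = -3/4p + 1/7q^2 + 13/14q + 3/2.
  leading term p: subtract (-3/28)·f_2 from -3/4p + 1/7q^2 + 13/14q + 3/2 → 1/7q^2 + 23/28q + 33/28
  leading term q^2: no divisor's leading term divides it; move 1/7q^2 to the remainder.
  leading term q: no divisor's leading term divides it; move 23/28q to the remainder.
  leading term 1: no divisor's leading term divides it; move 33/28 to the remainder.
  remainder 1/7q^2 + 23/28q + 33/28 ≠ 0; add h_3 = 1/7q^2 + 23/28q + 33/28 to the basis.

The other S-polynomials (S(f_1,h_3), S(f_2,h_3)) all reduce to 0 modulo the current basis, so we have a Gröbner basis.
Inter-reduce: drop elements whose leading term is divisible by another's, tail-reduce, and make monic.
Reduced Gröbner basis: {p - 1/7q - 3/7, q^2 + 23/4q + 33/4}.

Elimination: the polynomial q^2 + 23/4q + 33/4 lies in the elimination ideal for q, so q ∈ {-3, -11/4}. For each such q, the remaining basis elements (now univariate) give the rest of the solution.
  q = -3: the earlier basis element becomes p = 0, giving p = 0 — point (0, -3).
  q = -11/4: the earlier basis element becomes p - 1/28 = 0, giving p = 1/28 — point (1/28, -11/4).
Each listed point satisfies every original equation (direct substitution).
A lex Gröbner basis triangularizes the system, enabling back-substitution.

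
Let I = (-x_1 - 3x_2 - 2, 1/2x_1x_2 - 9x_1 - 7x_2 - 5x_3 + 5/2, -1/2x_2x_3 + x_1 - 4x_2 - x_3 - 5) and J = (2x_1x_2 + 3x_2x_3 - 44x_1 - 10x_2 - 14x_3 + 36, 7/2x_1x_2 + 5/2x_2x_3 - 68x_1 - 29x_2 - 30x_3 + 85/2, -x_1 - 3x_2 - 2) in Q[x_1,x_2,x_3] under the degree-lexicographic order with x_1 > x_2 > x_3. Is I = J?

For a fixed monomial order, each ideal has a unique reduced Gröbner basis; comparing bases decides equality.
Buchberger on the first generating set:
f_1 = -x_1 - 3x_2 - 2, LT = x_1.
f_2 = 1/2x_1x_2 - 9x_1 - 7x_2 - 5x_3 + 5/2, LT = x_1x_2.
f_3 = -1/2x_2x_3 + x_1 - 4x_2 - x_3 - 5, LT = x_2x_3.

S(f_1,f_2): lcm = x_1x_2. S = 3x_2^2 + 18x_1 + 16x_2 + 10x_3 - 5.
  leading term x_2^2: no divisor's leading term divides it; move 3x_2^2 to the remainder.
  leading term x_1: subtract (-18)·f_1 from 18x_1 + 16x_2 + 10x_3 - 5 → -38x_2 + 10x_3 - 41
  leading term x_2: no divisor's leading term divides it; move -38x_2 to the remainder.
  leading term x_3: no divisor's leading term divides it; move 10x_3 to the remainder.
  leading term 1: no divisor's leading term divides it; move -41 to the remainder.
  remainder 3x_2^2 - 38x_2 + 10x_3 - 41 ≠ 0; add g_4 = 3x_2^2 - 38x_2 + 10x_3 - 41 to the basis.

S(f_2,f_3): lcm = x_1x_2x_3. S = 2x_1^2 - 8x_1x_2 - 20x_1x_3 - 14x_2x_3 - 10x_3^2 - 10x_1 + 5x_3.
  leading term x_1^2: subtract (-2x_1)·f_1 from 2x_1^2 - 8x_1x_2 - 20x_1x_3 - 14x_2x_3 - 10x_3^2 - 10x_1 + 5x_3 → -14x_1x_2 - 20x_1x_3 - 14x_2x_3 - 10x_3^2 - 14x_1 + 5x_3
  leading term x_1x_2: subtract (14x_2)·f_1 from -14x_1x_2 - 20x_1x_3 - 14x_2x_3 - 10x_3^2 - 14x_1 + 5x_3 → -20x_1x_3 + 42x_2^2 - 14x_2x_3 - 10x_3^2 - 14x_1 + 28x_2 + 5x_3
  leading term x_1x_3: subtract (20x_3)·f_1 from -20x_1x_3 + 42x_2^2 - 14x_2x_3 - 10x_3^2 - 14x_1 + 28x_2 + 5x_3 → 42x_2^2 + 46x_2x_3 - 10x_3^2 - 14x_1 + 28x_2 + 45x_3
  leading term x_2^2: subtract (14)·g_4 from 42x_2^2 + 46x_2x_3 - 10x_3^2 - 14x_1 + 28x_2 + 45x_3 → 46x_2x_3 - 10x_3^2 - 14x_1 + 560x_2 - 95x_3 + 574
  leading term x_2x_3: subtract (-92)·f_3 from 46x_2x_3 - 10x_3^2 - 14x_1 + 560x_2 - 95x_3 + 574 → -10x_3^2 + 78x_1 + 192x_2 - 187x_3 + 114
  leading term x_3^2: no divisor's leading term divides it; move -10x_3^2 to the remainder.
  leading term x_1: subtract (-78)·f_1 from 78x_1 + 192x_2 - 187x_3 + 114 → -42x_2 - 187x_3 - 42
  leading term x_2: no divisor's leading term divides it; move -42x_2 to the remainder.
  leading term x_3: no divisor's leading term divides it; move -187x_3 to the remainder.
  leading term 1: no divisor's leading term divides it; move -42 to the remainder.
  remainder -10x_3^2 - 42x_2 - 187x_3 - 42 ≠ 0; add g_5 = -10x_3^2 - 42x_2 - 187x_3 - 42 to the basis.

The other S-polynomials (S(f_1,f_3), S(f_1,g_4), S(f_2,g_4), S(f_3,g_4), S(f_1,g_5), S(f_2,g_5), S(f_3,g_5), S(g_4,g_5)) all reduce to 0 modulo the current basis, so we have a Gröbner basis.
Inter-reduce: drop elements whose leading term is divisible by another's, tail-reduce, and make monic.
Reduced Gröbner basis: {x_2^2 - 38/3x_2 + 10/3x_3 - 41/3, x_2x_3 + 14x_2 + 2x_3 + 14, x_3^2 + 21/5x_2 + 187/10x_3 + 21/5, x_1 + 3x_2 + 2}.

Buchberger on the second generating set:
h_1 = 2x_1x_2 + 3x_2x_3 - 44x_1 - 10x_2 - 14x_3 + 36, LT = x_1x_2.
h_2 = 7/2x_1x_2 + 5/2x_2x_3 - 68x_1 - 29x_2 - 30x_3 + 85/2, LT = x_1x_2.
h_3 = -x_1 - 3x_2 - 2, LT = x_1.

S(h_1,h_2): lcm = x_1x_2. S = 11/14x_2x_3 - 18/7x_1 + 23/7x_2 + 11/7x_3 + 41/7.
  leading term x_2x_3: no divisor's leading term divides it; move 11/14x_2x_3 to the remainder.
  leading term x_1: subtract (18/7)·h_3 from -18/7x_1 + 23/7x_2 + 11/7x_3 + 41/7 → 11x_2 + 11/7x_3 + 11
  leading term x_2: no divisor's leading term divides it; move 11x_2 to the remainder.
  leading term x_3: no divisor's leading term divides it; move 11/7x_3 to the remainder.
  leading term 1: no divisor's leading term divides it; move 11 to the remainder.
  remainder 11/14x_2x_3 + 11x_2 + 11/7x_3 + 11 ≠ 0; add k_4 = 11/14x_2x_3 + 11x_2 + 11/7x_3 + 11 to the basis.

S(h_1,h_3): lcm = x_1x_2. S = -3x_2^2 + 3/2x_2x_3 - 22x_1 - 7x_2 - 7x_3 + 18.
  leading term x_2^2: no divisor's leading term divides it; move -3x_2^2 to the remainder.
  leading term x_2x_3: subtract (21/11)·k_4 from 3/2x_2x_3 - 22x_1 - 7x_2 - 7x_3 + 18 → -22x_1 - 28x_2 - 10x_3 - 3
  leading term x_1: subtract (22)·h_3 from -22x_1 - 28x_2 - 10x_3 - 3 → 38x_2 - 10x_3 + 41
  leading term x_2: no divisor's leading term divides it; move 38x_2 to the remainder.
  leading term x_3: no divisor's leading term divides it; move -10x_3 to the remainder.
  leading term 1: no divisor's leading term divides it; move 41 to the remainder.
  remainder -3x_2^2 + 38x_2 - 10x_3 + 41 ≠ 0; add k_5 = -3x_2^2 + 38x_2 - 10x_3 + 41 to the basis.

S(h_1,k_4): lcm = x_1x_2x_3. S = 3/2x_2x_3^2 - 14x_1x_2 - 24x_1x_3 - 5x_2x_3 - 7x_3^2 - 14x_1 + 18x_3.
  leading term x_2x_3^2: subtract (21/11x_3)·k_4 from 3/2x_2x_3^2 - 14x_1x_2 - 24x_1x_3 - 5x_2x_3 - 7x_3^2 - 14x_1 + 18x_3 → -14x_1x_2 - 24x_1x_3 - 26x_2x_3 - 10x_3^2 - 14x_1 - 3x_3
  leading term x_1x_2: subtract (-7)·h_1 from -14x_1x_2 - 24x_1x_3 - 26x_2x_3 - 10x_3^2 - 14x_1 - 3x_3 → -24x_1x_3 - 5x_2x_3 - 10x_3^2 - 322x_1 - 70x_2 - 101x_3 + 252
  leading term x_1x_3: subtract (24x_3)·h_3 from -24x_1x_3 - 5x_2x_3 - 10x_3^2 - 322x_1 - 70x_2 - 101x_3 + 252 → 67x_2x_3 - 10x_3^2 - 322x_1 - 70x_2 - 53x_3 + 252
  leading term x_2x_3: subtract (938/11)·k_4 from 67x_2x_3 - 10x_3^2 - 322x_1 - 70x_2 - 53x_3 + 252 → -10x_3^2 - 322x_1 - 1008x_2 - 187x_3 - 686
  leading term x_3^2: no divisor's leading term divides it; move -10x_3^2 to the remainder.
  leading term x_1: subtract (322)·h_3 from -322x_1 - 1008x_2 - 187x_3 - 686 → -42x_2 - 187x_3 - 42
  leading term x_2: no divisor's leading term divides it; move -42x_2 to the remainder.
  leading term x_3: no divisor's leading term divides it; move -187x_3 to the remainder.
  leading term 1: no divisor's leading term divides it; move -42 to the remainder.
  remainder -10x_3^2 - 42x_2 - 187x_3 - 42 ≠ 0; add k_6 = -10x_3^2 - 42x_2 - 187x_3 - 42 to the basis.

The other S-polynomials (S(h_2,h_3), S(h_2,k_4), S(h_3,k_4), S(h_1,k_5), S(h_2,k_5), S(h_3,k_5), S(k_4,k_5), S(h_1,k_6), S(h_2,k_6), S(h_3,k_6), S(k_4,k_6), S(k_5,k_6)) all reduce to 0 modulo the current basis, so we have a Gröbner basis.
Inter-reduce: drop elements whose leading term is divisible by another's, tail-reduce, and make monic.
Reduced Gröbner basis: {x_2^2 - 38/3x_2 + 10/3x_3 - 41/3, x_2x_3 + 14x_2 + 2x_3 + 14, x_3^2 + 21/5x_2 + 187/10x_3 + 21/5, x_1 + 3x_2 + 2}.

The two bases agree; hence the ideals are identical.
The same test decides containment: I ⊆ J iff every generator of I reduces to 0 modulo a Gröbner basis of J.

Yes, the ideals are equal.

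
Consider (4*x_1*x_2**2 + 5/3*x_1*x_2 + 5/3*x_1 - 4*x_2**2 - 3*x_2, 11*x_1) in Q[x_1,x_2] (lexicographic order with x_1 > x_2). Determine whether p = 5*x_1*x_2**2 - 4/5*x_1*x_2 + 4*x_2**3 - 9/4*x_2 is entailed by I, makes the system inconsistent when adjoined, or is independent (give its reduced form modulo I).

First compute the reduced Gröbner basis of I by Buchberger's algorithm.
f_1 = 4*x_1*x_2**2 + 5/3*x_1*x_2 + 5/3*x_1 - 4*x_2**2 - 3*x_2, LT = x_1*x_2**2.
f_2 = 11*x_1, LT = x_1.

S(f_1,f_2): lcm = x_1*x_2**2. S = 5/12*x_1*x_2 + 5/12*x_1 - x_2**2 - 3/4*x_2.
  leading term x_1*x_2: subtract (5/132*x_2)·f_2 from 5/12*x_1*x_2 + 5/12*x_1 - x_2**2 - 3/4*x_2 → 5/12*x_1 - x_2**2 - 3/4*x_2
  leading term x_1: subtract (5/132)·f_2 from 5/12*x_1 - x_2**2 - 3/4*x_2 → -x_2**2 - 3/4*x_2
  leading term x_2**2: no divisor's leading term divides it; move -x_2**2 to the remainder.
  leading term x_2: no divisor's leading term divides it; move -3/4*x_2 to the remainder.
  remainder -x_2**2 - 3/4*x_2 ≠ 0; add h_3 = -x_2**2 - 3/4*x_2 to the basis.

S(f_1,h_3): lcm = x_1*x_2**2. S = -1/3*x_1*x_2 + 5/12*x_1 - x_2**2 - 3/4*x_2.
  leading term x_1*x_2: subtract (-1/33*x_2)·f_2 from -1/3*x_1*x_2 + 5/12*x_1 - x_2**2 - 3/4*x_2 → 5/12*x_1 - x_2**2 - 3/4*x_2
  leading term x_1: subtract (5/132)·f_2 from 5/12*x_1 - x_2**2 - 3/4*x_2 → -x_2**2 - 3/4*x_2
  leading term x_2**2: subtract (1)·h_3 from -x_2**2 - 3/4*x_2 → 0
  remainder 0.

S(f_2,h_3): leading monomials are coprime, so the S-polynomial reduces to 0 (Buchberger's first criterion).
Every S-polynomial of the final basis reduces to 0, so we have a Gröbner basis.
Inter-reduce: drop elements whose leading term is divisible by another's, tail-reduce, and make monic.
Reduced Gröbner basis: {x_1, x_2**2 + 3/4*x_2}.
Label its elements g_1 = x_1, g_2 = x_2**2 + 3/4*x_2.

Reduce p = 5*x_1*x_2**2 - 4/5*x_1*x_2 + 4*x_2**3 - 9/4*x_2 modulo G:
  leading term x_1*x_2**2: subtract (5*x_2**2)·g_1 from 5*x_1*x_2**2 - 4/5*x_1*x_2 + 4*x_2**3 - 9/4*x_2 → -4/5*x_1*x_2 + 4*x_2**3 - 9/4*x_2
  leading term x_1*x_2: subtract (-4/5*x_2)·g_1 from -4/5*x_1*x_2 + 4*x_2**3 - 9/4*x_2 → 4*x_2**3 - 9/4*x_2
  leading term x_2**3: subtract (4*x_2)·g_2 from 4*x_2**3 - 9/4*x_2 → -3*x_2**2 - 9/4*x_2
  leading term x_2**2: subtract (-3)·g_2 from -3*x_2**2 - 9/4*x_2 → 0
  normal form = 0.
Since the normal form is 0, p ∈ I.

5*x_1*x_2**2 - 4/5*x_1*x_2 + 4*x_2**3 - 9/4*x_2 lies in I (it reduces to 0).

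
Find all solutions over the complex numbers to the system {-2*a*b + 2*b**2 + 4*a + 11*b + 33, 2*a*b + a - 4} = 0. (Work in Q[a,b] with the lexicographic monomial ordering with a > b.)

Compute a lex Gröbner basis by Buchberger's algorithm.
f_1 = -2*a*b + 4*a + 2*b**2 + 11*b + 33, LT = a*b.
f_2 = 2*a*b + a - 4, LT = a*b.

S(f_1,f_2): lcm = a*b. S = -5/2*a - b**2 - 11/2*b - 29/2.
  leading term a: no divisor's leading term divides it; move -5/2*a to the remainder.
  leading term b**2: no divisor's leading term divides it; move -b**2 to the remainder.
  leading term b: no divisor's leading term divides it; move -11/2*b to the remainder.
  leading term 1: no divisor's leading term divides it; move -29/2 to the remainder.
  remainder -5/2*a - b**2 - 11/2*b - 29/2 ≠ 0; add h_3 = -5/2*a - b**2 - 11/2*b - 29/2 to the basis.

S(f_1,h_3): lcm = a*b. S = -2*a - 2/5*b**3 - 16/5*b**2 - 113/10*b - 33/2.
  leading term a: subtract (4/5)·h_3 from -2*a - 2/5*b**3 - 16/5*b**2 - 113/10*b - 33/2 → -2/5*b**3 - 12/5*b**2 - 69/10*b - 49/10
  leading term b**3: no divisor's leading term divides it; move -2/5*b**3 to the remainder.
  leading term b**2: no divisor's leading term divides it; move -12/5*b**2 to the remainder.
  leading term b: no divisor's leading term divides it; move -69/10*b to the remainder.
  leading term 1: no divisor's leading term divides it; move -49/10 to the remainder.
  remainder -2/5*b**3 - 12/5*b**2 - 69/10*b - 49/10 ≠ 0; add h_4 = -2/5*b**3 - 12/5*b**2 - 69/10*b - 49/10 to the basis.

The other S-polynomials (S(f_2,h_3), S(f_1,h_4), S(f_2,h_4), S(h_3,h_4)) all reduce to 0 modulo the current basis, so we have a Gröbner basis.
Inter-reduce: drop elements whose leading term is divisible by another's, tail-reduce, and make monic.
Reduced Gröbner basis: {a + 2/5*b**2 + 11/5*b + 29/5, b**3 + 6*b**2 + 69/4*b + 49/4}.

The lex basis is triangular: the last element involves only b. Solving b**3 + 6*b**2 + 69/4*b + 49/4 = 0 gives b ∈ {-1, -5/2 + sqrt(6)*I, -5/2 - sqrt(6)*I}; substituting each value into the earlier elements determines the remaining variables.
  b = -1: the earlier basis element becomes a + 4 = 0, giving a = -4 — point (-4, -1).
  b = -5/2 + sqrt(6)*I: the earlier basis element becomes a + 2/5 + sqrt(6)*I/5 = 0, giving a = -2/5 - sqrt(6)*I/5 — point (-2/5 - sqrt(6)*I/5, -5/2 + sqrt(6)*I).
  b = -5/2 - sqrt(6)*I: the earlier basis element becomes a + 2/5 - sqrt(6)*I/5 = 0, giving a = -2/5 + sqrt(6)*I/5 — point (-2/5 + sqrt(6)*I/5, -5/2 - sqrt(6)*I).
A lex Gröbner basis triangularizes the system, enabling back-substitution.

{(-4, -1), (-2/5 - sqrt(6)*I/5, -5/2 + sqrt(6)*I), (-2/5 + sqrt(6)*I/5, -5/2 - sqrt(6)*I)}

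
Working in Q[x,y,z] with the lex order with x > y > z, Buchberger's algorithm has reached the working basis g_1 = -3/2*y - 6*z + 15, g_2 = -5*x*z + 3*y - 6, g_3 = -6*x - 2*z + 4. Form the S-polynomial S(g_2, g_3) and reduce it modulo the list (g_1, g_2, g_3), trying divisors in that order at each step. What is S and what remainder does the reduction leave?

lcm(LM(g_2), LM(g_3)) = x*z.
S = (lcm/LT(g_2))·g_2 − (lcm/LT(g_3))·g_3 = -3/5*y - 1/3*z**2 + 2/3*z + 6/5.
Reduce S modulo (g_1, g_2, g_3) in that order:
  leading term y: subtract (2/5)·g_1 from -3/5*y - 1/3*z**2 + 2/3*z + 6/5 → -1/3*z**2 + 46/15*z - 24/5
  leading term z**2: no divisor's leading term divides it; move -1/3*z**2 to the remainder.
  leading term z: no divisor's leading term divides it; move 46/15*z to the remainder.
  leading term 1: no divisor's leading term divides it; move -24/5 to the remainder.
The remainder -1/3*z**2 + 46/15*z - 24/5 is nonzero, so it would be added as the next basis element.

S(g_2, g_3) = -3/5*y - 1/3*z**2 + 2/3*z + 6/5; remainder on division = -1/3*z**2 + 46/15*z - 24/5.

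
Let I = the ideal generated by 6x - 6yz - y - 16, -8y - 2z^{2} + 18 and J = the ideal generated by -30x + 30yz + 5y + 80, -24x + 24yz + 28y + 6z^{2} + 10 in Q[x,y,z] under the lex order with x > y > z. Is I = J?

Equality of ideals is decidable: compute both reduced Gröbner bases (unique for the ordering) and check whether they agree.
Buchberger on the first generating set:
f_1 = 6x - 6yz - y - 16, LT = x.
f_2 = -8y - 2z^{2} + 18, LT = y.

S(f_1,f_2): leading monomials are coprime, so the S-polynomial reduces to 0 (Buchberger's first criterion).
Every S-polynomial of the final basis reduces to 0, so we have a Gröbner basis.
Inter-reduce: drop elements whose leading term is divisible by another's, tail-reduce, and make monic.
Reduced Gröbner basis: {x + \tfrac{1}{4}z^{3} + \tfrac{1}{24}z^{2} - \tfrac{9}{4}z - \tfrac{73}{24}, y + \tfrac{1}{4}z^{2} - \tfrac{9}{4}}.

Buchberger on the second generating set:
h_1 = -30x + 30yz + 5y + 80, LT = x.
h_2 = -24x + 24yz + 28y + 6z^{2} + 10, LT = x.

S(h_1,h_2): lcm = x. S = y + \tfrac{1}{4}z^{2} - \tfrac{9}{4}.
  leading term y: no divisor's leading term divides it; move y to the remainder.
  leading term z^{2}: no divisor's leading term divides it; move \tfrac{1}{4}z^{2} to the remainder.
  leading term 1: no divisor's leading term divides it; move -\tfrac{9}{4} to the remainder.
  remainder y + \tfrac{1}{4}z^{2} - \tfrac{9}{4} ≠ 0; add k_3 = y + \tfrac{1}{4}z^{2} - \tfrac{9}{4} to the basis.

S(h_1,k_3): leading monomials are coprime, so the S-polynomial reduces to 0 (Buchberger's first criterion).
S(h_2,k_3): leading monomials are coprime, so the S-polynomial reduces to 0 (Buchberger's first criterion).
Every S-polynomial of the final basis reduces to 0, so we have a Gröbner basis.
Inter-reduce: drop elements whose leading term is divisible by another's, tail-reduce, and make monic.
Reduced Gröbner basis: {x + \tfrac{1}{4}z^{3} + \tfrac{1}{24}z^{2} - \tfrac{9}{4}z - \tfrac{73}{24}, y + \tfrac{1}{4}z^{2} - \tfrac{9}{4}}.

These coincide, so the ideals are equal.

Yes, the ideals are equal.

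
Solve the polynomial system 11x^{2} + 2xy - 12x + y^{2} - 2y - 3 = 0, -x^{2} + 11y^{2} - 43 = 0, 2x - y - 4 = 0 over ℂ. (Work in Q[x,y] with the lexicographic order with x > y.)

Compute a lex Gröbner basis by Buchberger's algorithm.
f_1 = 11x^{2} + 2xy - 12x + y^{2} - 2y - 3, LT = x^{2}.
f_2 = -x^{2} + 11y^{2} - 43, LT = x^{2}.
f_3 = 2x - y - 4, LT = x.

S(f_1,f_2): lcm = x^{2}. S = \tfrac{2}{11}xy - \tfrac{12}{11}x + \tfrac{122}{11}y^{2} - \tfrac{2}{11}y - \tfrac{476}{11}.
  leading term xy: subtract (\tfrac{1}{11}y)·f_3 from \tfrac{2}{11}xy - \tfrac{12}{11}x + \tfrac{122}{11}y^{2} - \tfrac{2}{11}y - \tfrac{476}{11} → -\tfrac{12}{11}x + \tfrac{123}{11}y^{2} + \tfrac{2}{11}y - \tfrac{476}{11}
  leading term x: subtract (-\tfrac{6}{11})·f_3 from -\tfrac{12}{11}x + \tfrac{123}{11}y^{2} + \tfrac{2}{11}y - \tfrac{476}{11} → \tfrac{123}{11}y^{2} - \tfrac{4}{11}y - \tfrac{500}{11}
  leading term y^{2}: no divisor's leading term divides it; move \tfrac{123}{11}y^{2} to the remainder.
  leading term y: no divisor's leading term divides it; move -\tfrac{4}{11}y to the remainder.
  leading term 1: no divisor's leading term divides it; move -\tfrac{500}{11} to the remainder.
  remainder \tfrac{123}{11}y^{2} - \tfrac{4}{11}y - \tfrac{500}{11} ≠ 0; add h_4 = \tfrac{123}{11}y^{2} - \tfrac{4}{11}y - \tfrac{500}{11} to the basis.

S(f_1,f_3): lcm = x^{2}. S = \tfrac{15}{22}xy + \tfrac{10}{11}x + \tfrac{1}{11}y^{2} - \tfrac{2}{11}y - \tfrac{3}{11}.
  leading term xy: subtract (\tfrac{15}{44}y)·f_3 from \tfrac{15}{22}xy + \tfrac{10}{11}x + \tfrac{1}{11}y^{2} - \tfrac{2}{11}y - \tfrac{3}{11} → \tfrac{10}{11}x + \tfrac{19}{44}y^{2} + \tfrac{13}{11}y - \tfrac{3}{11}
  leading term x: subtract (\tfrac{5}{11})·f_3 from \tfrac{10}{11}x + \tfrac{19}{44}y^{2} + \tfrac{13}{11}y - \tfrac{3}{11} → \tfrac{19}{44}y^{2} + \tfrac{18}{11}y + \tfrac{17}{11}
  leading term y^{2}: subtract (\tfrac{19}{492})·h_4 from \tfrac{19}{44}y^{2} + \tfrac{18}{11}y + \tfrac{17}{11} → \tfrac{203}{123}y + \tfrac{406}{123}
  leading term y: no divisor's leading term divides it; move \tfrac{203}{123}y to the remainder.
  leading term 1: no divisor's leading term divides it; move \tfrac{406}{123} to the remainder.
  remainder \tfrac{203}{123}y + \tfrac{406}{123} ≠ 0; add h_5 = \tfrac{203}{123}y + \tfrac{406}{123} to the basis.

The other S-polynomials (S(f_2,f_3), S(f_1,h_4), S(f_2,h_4), S(f_3,h_4), S(f_1,h_5), S(f_2,h_5), S(f_3,h_5), S(h_4,h_5)) all reduce to 0 modulo the current basis, so we have a Gröbner basis.
Inter-reduce: drop elements whose leading term is divisible by another's, tail-reduce, and make monic.
Reduced Gröbner basis: {x - 1, y + 2}.

A lex Gröbner basis eliminates variables successively. Here y + 2 depends only on y, with roots {-2}; lifting each root through the earlier basis elements recovers the full solutions.
  y = -2: the earlier basis element becomes x - 1 = 0, giving x = 1 — point (1, -2).

{(1, -2)}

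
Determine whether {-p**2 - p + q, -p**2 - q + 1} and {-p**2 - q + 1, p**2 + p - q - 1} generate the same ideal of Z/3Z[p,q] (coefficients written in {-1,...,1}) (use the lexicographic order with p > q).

For a fixed monomial order, each ideal has a unique reduced Gröbner basis; comparing bases decides equality.
Buchberger on the first generating set:
f_1 = -p**2 - p + q, LT = p**2.
f_2 = -p**2 - q + 1, LT = p**2.

S(f_1,f_2): lcm = p**2. S = p + q + 1.
  leading term p: no divisor's leading term divides it; move p to the remainder.
  leading term q: no divisor's leading term divides it; move q to the remainder.
  leading term 1: no divisor's leading term divides it; move 1 to the remainder.
  remainder p + q + 1 ≠ 0; add g_3 = p + q + 1 to the basis.

S(f_1,g_3): lcm = p**2. S = -p*q - q.
  leading term p*q: subtract (-q)·g_3 from -p*q - q → q**2
  leading term q**2: no divisor's leading term divides it; move q**2 to the remainder.
  remainder q**2 ≠ 0; add g_4 = q**2 to the basis.

The other S-polynomials (S(f_2,g_3), S(f_1,g_4), S(f_2,g_4), S(g_3,g_4)) all reduce to 0 modulo the current basis, so we have a Gröbner basis.
Inter-reduce: drop elements whose leading term is divisible by another's, tail-reduce, and make monic.
Reduced Gröbner basis: {p + q + 1, q**2}.

Buchberger on the second generating set:
h_1 = -p**2 - q + 1, LT = p**2.
h_2 = p**2 + p - q - 1, LT = p**2.

S(h_1,h_2): lcm = p**2. S = -p - q.
  leading term p: no divisor's leading term divides it; move -p to the remainder.
  leading term q: no divisor's leading term divides it; move -q to the remainder.
  remainder -p - q ≠ 0; add k_3 = -p - q to the basis.

S(h_1,k_3): lcm = p**2. S = -p*q + q - 1.
  leading term p*q: subtract (q)·k_3 from -p*q + q - 1 → q**2 + q - 1
  leading term q**2: no divisor's leading term divides it; move q**2 to the remainder.
  leading term q: no divisor's leading term divides it; move q to the remainder.
  leading term 1: no divisor's leading term divides it; move -1 to the remainder.
  remainder q**2 + q - 1 ≠ 0; add k_4 = q**2 + q - 1 to the basis.

The other S-polynomials (S(h_2,k_3), S(h_1,k_4), S(h_2,k_4), S(k_3,k_4)) all reduce to 0 modulo the current basis, so we have a Gröbner basis.
Inter-reduce: drop elements whose leading term is divisible by another's, tail-reduce, and make monic.
Reduced Gröbner basis: {p + q, q**2 + q - 1}.

These differ, so the ideals are not equal.
The choice of monomial ordering does not affect the verdict — as long as both bases are computed under the same ordering, their equality decides ideal equality.

No, the ideals differ.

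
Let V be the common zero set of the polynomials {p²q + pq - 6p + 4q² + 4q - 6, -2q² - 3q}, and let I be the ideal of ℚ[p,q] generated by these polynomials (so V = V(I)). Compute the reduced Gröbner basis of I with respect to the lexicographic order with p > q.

G = {p² + 5p + 4/3q + 4, pq + 3/2p + q + 3/2, q² + 3/2q}

f_1 = p²q + pq - 6p + 4q² + 4q - 6, LT = p²q.
f_2 = -2q² - 3q, LT = q².

S(f_1,f_2): lcm = p²q². S = -3/2p²q + pq² - 6pq + 4q³ + 4q² - 6q.
  leading term p²q: subtract (-3/2)·f_1 from -3/2p²q + pq² - 6pq + 4q³ + 4q² - 6q → pq² - 9/2pq - 9p + 4q³ + 10q² - 9
  leading term pq²: subtract (-½p)·f_2 from pq² - 9/2pq - 9p + 4q³ + 10q² - 9 → -6pq - 9p + 4q³ + 10q² - 9
  leading term pq: no divisor's leading term divides it; move -6pq to the remainder.
  leading term p: no divisor's leading term divides it; move -9p to the remainder.
  leading term q³: subtract (-2q)·f_2 from 4q³ + 10q² - 9 → 4q² - 9
  leading term q²: subtract (-2)·f_2 from 4q² - 9 → -6q - 9
  leading term q: no divisor's leading term divides it; move -6q to the remainder.
  leading term 1: no divisor's leading term divides it; move -9 to the remainder.
  remainder -6pq - 9p - 6q - 9 ≠ 0; add g_3 = -6pq - 9p - 6q - 9 to the basis.

S(f_1,g_3): lcm = p²q. S = -3/2p² - 15/2p + 4q² + 4q - 6.
  leading term p²: no divisor's leading term divides it; move -3/2p² to the remainder.
  leading term p: no divisor's leading term divides it; move -15/2p to the remainder.
  leading term q²: subtract (-2)·f_2 from 4q² + 4q - 6 → -2q - 6
  leading term q: no divisor's leading term divides it; move -2q to the remainder.
  leading term 1: no divisor's leading term divides it; move -6 to the remainder.
  remainder -3/2p² - 15/2p - 2q - 6 ≠ 0; add g_4 = -3/2p² - 15/2p - 2q - 6 to the basis.

S(f_2,g_3): lcm = pq². S = -q² - 3/2q.
  leading term q²: subtract (½)·f_2 from -q² - 3/2q → 0
  remainder 0.

S(f_1,g_4): lcm = p²q. S = -4pq - 6p + 8/3q² - 6.
  leading term pq: subtract (⅔)·g_3 from -4pq - 6p + 8/3q² - 6 → 8/3q² + 4q
  leading term q²: subtract (-4/3)·f_2 from 8/3q² + 4q → 0
  remainder 0.

S(f_2,g_4): leading monomials are coprime, so the S-polynomial reduces to 0 (Buchberger's first criterion).
S(g_3,g_4): lcm = p²q. S = 3/2p² - 4pq + 3/2p - 4/3q² - 4q.
  leading term p²: subtract (-1)·g_4 from 3/2p² - 4pq + 3/2p - 4/3q² - 4q → -4pq - 6p - 4/3q² - 6q - 6
  leading term pq: subtract (⅔)·g_3 from -4pq - 6p - 4/3q² - 6q - 6 → -4/3q² - 2q
  leading term q²: subtract (⅔)·f_2 from -4/3q² - 2q → 0
  remainder 0.

Every S-polynomial of the final basis reduces to 0, so we have a Gröbner basis.
Inter-reduce: drop elements whose leading term is divisible by another's, tail-reduce, and make monic.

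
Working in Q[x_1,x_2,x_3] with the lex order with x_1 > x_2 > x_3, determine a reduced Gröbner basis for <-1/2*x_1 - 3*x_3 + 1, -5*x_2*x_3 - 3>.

The reduced Gröbner basis is the canonical form of the ideal for this ordering.

f_1 = -1/2*x_1 - 3*x_3 + 1, LT = x_1.
f_2 = -5*x_2*x_3 - 3, LT = x_2*x_3.

The S-polynomials (S(f_1,f_2)) all reduce to 0 modulo the current basis, so we have a Gröbner basis.

G = {x_1 + 6*x_3 - 2, x_2*x_3 + 3/5}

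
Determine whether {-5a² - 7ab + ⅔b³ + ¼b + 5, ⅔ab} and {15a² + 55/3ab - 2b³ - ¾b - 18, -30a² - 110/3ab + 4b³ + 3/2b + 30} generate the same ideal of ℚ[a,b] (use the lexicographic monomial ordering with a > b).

Two ideals are equal iff their reduced Gröbner bases coincide (the reduced basis is unique for a fixed ordering).
Buchberger on the first generating set:
f_1 = -5a² - 7ab + ⅔b³ + ¼b + 5, LT = a².
f_2 = ⅔ab, LT = ab.

S(f_1,f_2): lcm = a²b. S = 7/5ab² - 2/15b⁴ - 1/20b² - b.
  leading term ab²: subtract (21/10b)·f_2 from 7/5ab² - 2/15b⁴ - 1/20b² - b → -2/15b⁴ - 1/20b² - b
  leading term b⁴: no divisor's leading term divides it; move -2/15b⁴ to the remainder.
  leading term b²: no divisor's leading term divides it; move -1/20b² to the remainder.
  leading term b: no divisor's leading term divides it; move -b to the remainder.
  remainder -2/15b⁴ - 1/20b² - b ≠ 0; add g_3 = -2/15b⁴ - 1/20b² - b to the basis.

The other S-polynomials (S(f_1,g_3), S(f_2,g_3)) all reduce to 0 modulo the current basis, so we have a Gröbner basis.
Inter-reduce: drop elements whose leading term is divisible by another's, tail-reduce, and make monic.
Reduced Gröbner basis: {a² - 2/15b³ - 1/20b - 1, ab, b⁴ + ⅜b² + 15/2b}.

Buchberger on the second generating set:
h_1 = 15a² + 55/3ab - 2b³ - ¾b - 18, LT = a².
h_2 = -30a² - 110/3ab + 4b³ + 3/2b + 30, LT = a².

S(h_1,h_2): lcm = a². S = -⅕.
  leading term 1: no divisor's leading term divides it; move -⅕ to the remainder.
  remainder -⅕ ≠ 0; add k_3 = -⅕ to the basis.

The other S-polynomials (S(h_1,k_3), S(h_2,k_3)) all reduce to 0 modulo the current basis, so we have a Gröbner basis.
Inter-reduce: drop elements whose leading term is divisible by another's, tail-reduce, and make monic.
Reduced Gröbner basis: {1}.

These differ, so the ideals are not equal.

No, the ideals differ.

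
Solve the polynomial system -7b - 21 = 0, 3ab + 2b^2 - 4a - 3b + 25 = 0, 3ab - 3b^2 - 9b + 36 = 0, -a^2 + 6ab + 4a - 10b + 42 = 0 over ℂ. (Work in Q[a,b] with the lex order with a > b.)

{(4, -3)}

Compute a lex Gröbner basis by Buchberger's algorithm.
f_1 = -7b - 21, LT = b.
f_2 = 3ab - 4a + 2b^2 - 3b + 25, LT = ab.
f_3 = 3ab - 3b^2 - 9b + 36, LT = ab.
f_4 = -a^2 + 6ab + 4a - 10b + 42, LT = a^2.

S(f_1,f_2): lcm = ab. S = 13/3a - 2/3b^2 + b - 25/3.
  leading term a: no divisor's leading term divides it; move 13/3a to the remainder.
  leading term b^2: subtract (2/21b)·f_1 from -2/3b^2 + b - 25/3 → 3b - 25/3
  leading term b: subtract (-3/7)·f_1 from 3b - 25/3 → -52/3
  leading term 1: no divisor's leading term divides it; move -52/3 to the remainder.
  remainder 13/3a - 52/3 ≠ 0; add h_5 = 13/3a - 52/3 to the basis.

The other S-polynomials (S(f_1,f_3), S(f_1,f_4), S(f_2,f_3), S(f_2,f_4), S(f_3,f_4), S(f_1,h_5), S(f_2,h_5), S(f_3,h_5), S(f_4,h_5)) all reduce to 0 modulo the current basis, so we have a Gröbner basis.
Inter-reduce: drop elements whose leading term is divisible by another's, tail-reduce, and make monic.
Reduced Gröbner basis: {a - 4, b + 3}.

From the last basis element, b + 3 = 0, so b takes values in {-3}. Each choice, substituted upward through the basis, yields the corresponding point(s) of the solution set.
  b = -3: the earlier basis element becomes a - 4 = 0, giving a = 4 — point (4, -3).
Substituting each solution back into the original system confirms all equations vanish.
This is the nonlinear analogue of row-reducing a linear system.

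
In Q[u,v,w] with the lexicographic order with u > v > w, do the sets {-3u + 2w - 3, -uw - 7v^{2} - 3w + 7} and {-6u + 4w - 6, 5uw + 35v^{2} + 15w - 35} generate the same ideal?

Two ideals are equal iff their reduced Gröbner bases coincide (the reduced basis is unique for a fixed ordering).
Buchberger on the first generating set:
f_1 = -3u + 2w - 3, LT = u.
f_2 = -uw - 7v^{2} - 3w + 7, LT = uw.

S(f_1,f_2): lcm = uw. S = -7v^{2} - \tfrac{2}{3}w^{2} - 2w + 7.
  leading term v^{2}: no divisor's leading term divides it; move -7v^{2} to the remainder.
  leading term w^{2}: no divisor's leading term divides it; move -\tfrac{2}{3}w^{2} to the remainder.
  leading term w: no divisor's leading term divides it; move -2w to the remainder.
  leading term 1: no divisor's leading term divides it; move 7 to the remainder.
  remainder -7v^{2} - \tfrac{2}{3}w^{2} - 2w + 7 ≠ 0; add g_3 = -7v^{2} - \tfrac{2}{3}w^{2} - 2w + 7 to the basis.

The other S-polynomials (S(f_1,g_3), S(f_2,g_3)) all reduce to 0 modulo the current basis, so we have a Gröbner basis.
Inter-reduce: drop elements whose leading term is divisible by another's, tail-reduce, and make monic.
Reduced Gröbner basis: {u - \tfrac{2}{3}w + 1, v^{2} + \tfrac{2}{21}w^{2} + \tfrac{2}{7}w - 1}.

Buchberger on the second generating set:
h_1 = -6u + 4w - 6, LT = u.
h_2 = 5uw + 35v^{2} + 15w - 35, LT = uw.

S(h_1,h_2): lcm = uw. S = -7v^{2} - \tfrac{2}{3}w^{2} - 2w + 7.
  leading term v^{2}: no divisor's leading term divides it; move -7v^{2} to the remainder.
  leading term w^{2}: no divisor's leading term divides it; move -\tfrac{2}{3}w^{2} to the remainder.
  leading term w: no divisor's leading term divides it; move -2w to the remainder.
  leading term 1: no divisor's leading term divides it; move 7 to the remainder.
  remainder -7v^{2} - \tfrac{2}{3}w^{2} - 2w + 7 ≠ 0; add k_3 = -7v^{2} - \tfrac{2}{3}w^{2} - 2w + 7 to the basis.

The other S-polynomials (S(h_1,k_3), S(h_2,k_3)) all reduce to 0 modulo the current basis, so we have a Gröbner basis.
Inter-reduce: drop elements whose leading term is divisible by another's, tail-reduce, and make monic.
Reduced Gröbner basis: {u - \tfrac{2}{3}w + 1, v^{2} + \tfrac{2}{21}w^{2} + \tfrac{2}{7}w - 1}.

The two bases agree; hence the ideals are identical.

Yes, the ideals are equal.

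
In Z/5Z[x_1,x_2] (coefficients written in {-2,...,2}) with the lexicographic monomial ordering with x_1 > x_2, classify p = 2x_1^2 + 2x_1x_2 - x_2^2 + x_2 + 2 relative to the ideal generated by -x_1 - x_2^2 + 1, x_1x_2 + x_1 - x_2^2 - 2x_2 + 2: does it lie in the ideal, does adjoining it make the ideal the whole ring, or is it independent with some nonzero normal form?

First compute the reduced Gröbner basis of I by Buchberger's algorithm.
f_1 = -x_1 - x_2^2 + 1, LT = x_1.
f_2 = x_1x_2 + x_1 - x_2^2 - 2x_2 + 2, LT = x_1x_2.

S(f_1,f_2): lcm = x_1x_2. S = -x_1 + x_2^3 + x_2^2 + x_2 - 2.
  leading term x_1: subtract (1)·f_1 from -x_1 + x_2^3 + x_2^2 + x_2 - 2 → x_2^3 + 2x_2^2 + x_2 + 2
  leading term x_2^3: no divisor's leading term divides it; move x_2^3 to the remainder.
  leading term x_2^2: no divisor's leading term divides it; move 2x_2^2 to the remainder.
  leading term x_2: no divisor's leading term divides it; move x_2 to the remainder.
  leading term 1: no divisor's leading term divides it; move 2 to the remainder.
  remainder x_2^3 + 2x_2^2 + x_2 + 2 ≠ 0; add h_3 = x_2^3 + 2x_2^2 + x_2 + 2 to the basis.

The other S-polynomials (S(f_1,h_3), S(f_2,h_3)) all reduce to 0 modulo the current basis, so we have a Gröbner basis.
Inter-reduce: drop elements whose leading term is divisible by another's, tail-reduce, and make monic.
Reduced Gröbner basis: {x_1 + x_2^2 - 1, x_2^3 + 2x_2^2 + x_2 + 2}.
Label its elements g_1 = x_1 + x_2^2 - 1, g_2 = x_2^3 + 2x_2^2 + x_2 + 2.

Reduce p = 2x_1^2 + 2x_1x_2 - x_2^2 + x_2 + 2 modulo G:
  leading term x_1^2: subtract (2x_1)·g_1 from 2x_1^2 + 2x_1x_2 - x_2^2 + x_2 + 2 → -2x_1x_2^2 + 2x_1x_2 + 2x_1 - x_2^2 + x_2 + 2
  leading term x_1x_2^2: subtract (-2x_2^2)·g_1 from -2x_1x_2^2 + 2x_1x_2 + 2x_1 - x_2^2 + x_2 + 2 → 2x_1x_2 + 2x_1 + 2x_2^4 + 2x_2^2 + x_2 + 2
  leading term x_1x_2: subtract (2x_2)·g_1 from 2x_1x_2 + 2x_1 + 2x_2^4 + 2x_2^2 + x_2 + 2 → 2x_1 + 2x_2^4 - 2x_2^3 + 2x_2^2 - 2x_2 + 2
  leading term x_1: subtract (2)·g_1 from 2x_1 + 2x_2^4 - 2x_2^3 + 2x_2^2 - 2x_2 + 2 → 2x_2^4 - 2x_2^3 - 2x_2 - 1
  leading term x_2^4: subtract (2x_2)·g_2 from 2x_2^4 - 2x_2^3 - 2x_2 - 1 → -x_2^3 - 2x_2^2 - x_2 - 1
  leading term x_2^3: subtract (-1)·g_2 from -x_2^3 - 2x_2^2 - x_2 - 1 → 1
  leading term 1: no divisor's leading term divides it; move 1 to the remainder.
  normal form = 1.
The normal form is nonzero, so p ∉ I. Since p minus its normal form lies in I, I + (p) = I + (r) where r = 1; decide whether this ideal is the whole ring.
Here r = 1 is a nonzero constant, hence a unit: 1 ∈ I + (p), the Gröbner basis of I + (p) is {1}, and the enlarged system has no common solution — adjoining p is inconsistent.

Adjoining 2x_1^2 + 2x_1x_2 - x_2^2 + x_2 + 2 makes the ideal the whole ring: the system is inconsistent.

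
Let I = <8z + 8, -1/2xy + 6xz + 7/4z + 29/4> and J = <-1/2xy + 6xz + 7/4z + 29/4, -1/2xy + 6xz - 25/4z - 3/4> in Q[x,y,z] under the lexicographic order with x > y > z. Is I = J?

For a fixed monomial order, each ideal has a unique reduced Gröbner basis; comparing bases decides equality.
Buchberger on the first generating set:
f_1 = 8z + 8, LT = z.
f_2 = -1/2xy + 6xz + 7/4z + 29/4, LT = xy.

The S-polynomials (S(f_1,f_2)) all reduce to 0 modulo the current basis, so we have a Gröbner basis.
Inter-reduce: drop elements whose leading term is divisible by another's, tail-reduce, and make monic.
Reduced Gröbner basis: {xy + 12x - 11, z + 1}.

Buchberger on the second generating set:
h_1 = -1/2xy + 6xz + 7/4z + 29/4, LT = xy.
h_2 = -1/2xy + 6xz - 25/4z - 3/4, LT = xy.

S(h_1,h_2): lcm = xy. S = -16z - 16.
  leading term z: no divisor's leading term divides it; move -16z to the remainder.
  leading term 1: no divisor's leading term divides it; move -16 to the remainder.
  remainder -16z - 16 ≠ 0; add k_3 = -16z - 16 to the basis.

The other S-polynomials (S(h_1,k_3), S(h_2,k_3)) all reduce to 0 modulo the current basis, so we have a Gröbner basis.
Inter-reduce: drop elements whose leading term is divisible by another's, tail-reduce, and make monic.
Reduced Gröbner basis: {xy + 12x - 11, z + 1}.

These coincide, so the ideals are equal.
The choice of monomial ordering does not affect the verdict — as long as both bases are computed under the same ordering, their equality decides ideal equality.

Yes, the ideals are equal.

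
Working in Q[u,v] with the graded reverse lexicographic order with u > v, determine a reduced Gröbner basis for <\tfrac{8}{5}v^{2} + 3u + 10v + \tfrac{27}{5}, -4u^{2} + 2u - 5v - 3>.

G = {u^{2} - \tfrac{1}{2}u + \tfrac{5}{4}v + \tfrac{3}{4}, v^{2} + \tfrac{15}{8}u + \tfrac{25}{4}v + \tfrac{27}{8}}

f_1 = \tfrac{8}{5}v^{2} + 3u + 10v + \tfrac{27}{5}, LT = v^{2}.
f_2 = -4u^{2} + 2u - 5v - 3, LT = u^{2}.

The S-polynomials (S(f_1,f_2)) all reduce to 0 modulo the current basis, so we have a Gröbner basis.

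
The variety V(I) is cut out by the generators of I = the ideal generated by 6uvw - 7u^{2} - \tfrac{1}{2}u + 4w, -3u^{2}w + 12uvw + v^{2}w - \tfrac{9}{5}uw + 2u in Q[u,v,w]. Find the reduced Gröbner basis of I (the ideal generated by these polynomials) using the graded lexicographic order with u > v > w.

f_1 = 6uvw - 7u^{2} - \tfrac{1}{2}u + 4w, LT = uvw.
f_2 = -3u^{2}w + 12uvw + v^{2}w - \tfrac{9}{5}uw + 2u, LT = u^{2}w.

S(f_1,f_2): lcm = u^{2}vw. S = 4uv^{2}w + \tfrac{1}{3}v^{3}w - \tfrac{7}{6}u^{3} - \tfrac{3}{5}uvw - \tfrac{1}{12}u^{2} + \tfrac{2}{3}uv + \tfrac{2}{3}uw.
  reduce S modulo (f_1, f_2):
  remainder \tfrac{1}{3}v^{3}w - \tfrac{7}{6}u^{3} + \tfrac{14}{3}u^{2}v - \tfrac{47}{60}u^{2} + uv + \tfrac{2}{3}uw - \tfrac{8}{3}vw - \tfrac{1}{20}u + \tfrac{2}{5}w ≠ 0; add g_3 = \tfrac{1}{3}v^{3}w - \tfrac{7}{6}u^{3} + \tfrac{14}{3}u^{2}v - \tfrac{47}{60}u^{2} + uv + \tfrac{2}{3}uw - \tfrac{8}{3}vw - \tfrac{1}{20}u + \tfrac{2}{5}w to the basis.

S(f_1,g_3): lcm = uv^{3}w. S = \tfrac{7}{2}u^{4} - 14u^{3}v - \tfrac{7}{6}u^{2}v^{2} + \tfrac{47}{20}u^{3} - 3u^{2}v - 2u^{2}w - \tfrac{1}{12}uv^{2} + 8uvw + \tfrac{2}{3}v^{2}w + \tfrac{3}{20}u^{2} - \tfrac{6}{5}uw.
  reduce S modulo (f_1, f_2, g_3):
  remainder \tfrac{7}{2}u^{4} - 14u^{3}v - \tfrac{7}{6}u^{2}v^{2} + \tfrac{47}{20}u^{3} - 3u^{2}v - \tfrac{1}{12}uv^{2} + \tfrac{3}{20}u^{2} - \tfrac{4}{3}u ≠ 0; add g_4 = \tfrac{7}{2}u^{4} - 14u^{3}v - \tfrac{7}{6}u^{2}v^{2} + \tfrac{47}{20}u^{3} - 3u^{2}v - \tfrac{1}{12}uv^{2} + \tfrac{3}{20}u^{2} - \tfrac{4}{3}u to the basis.

The other S-polynomials (S(f_2,g_3), S(f_1,g_4), S(f_2,g_4), S(g_3,g_4)) all reduce to 0 modulo the current basis, so we have a Gröbner basis.

G = {u^{4} - 4u^{3}v - \tfrac{1}{3}u^{2}v^{2} + \tfrac{47}{70}u^{3} - \tfrac{6}{7}u^{2}v - \tfrac{1}{42}uv^{2} + \tfrac{3}{70}u^{2} - \tfrac{8}{21}u, v^{3}w - \tfrac{7}{2}u^{3} + 14u^{2}v - \tfrac{47}{20}u^{2} + 3uv + 2uw - 8vw - \tfrac{3}{20}u + \tfrac{6}{5}w, u^{2}w - \tfrac{1}{3}v^{2}w - \tfrac{14}{3}u^{2} + \tfrac{3}{5}uw - u + \tfrac{8}{3}w, uvw - \tfrac{7}{6}u^{2} - \tfrac{1}{12}u + \tfrac{2}{3}w}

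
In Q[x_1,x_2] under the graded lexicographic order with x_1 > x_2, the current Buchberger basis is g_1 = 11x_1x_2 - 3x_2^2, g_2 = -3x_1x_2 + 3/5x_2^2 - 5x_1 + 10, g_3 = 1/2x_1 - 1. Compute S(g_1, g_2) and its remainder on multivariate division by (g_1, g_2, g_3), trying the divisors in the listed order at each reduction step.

S(g_1, g_2) = -4/55x_2^2 - 5/3x_1 + 10/3; remainder on division = -4/55x_2^2.

lcm(LM(g_1), LM(g_2)) = x_1x_2.
S = (lcm/LT(g_1))·g_1 − (lcm/LT(g_2))·g_2 = -4/55x_2^2 - 5/3x_1 + 10/3.
Reduce S modulo (g_1, g_2, g_3) in that order:
  leading term x_2^2: no divisor's leading term divides it; move -4/55x_2^2 to the remainder.
  leading term x_1: subtract (-10/3)·g_3 from -5/3x_1 + 10/3 → 0
The remainder -4/55x_2^2 is nonzero, so it would be added as the next basis element.
An S-polynomial is built so that the two leading terms cancel; whether anything survives reduction is exactly the Gröbner-basis criterion.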